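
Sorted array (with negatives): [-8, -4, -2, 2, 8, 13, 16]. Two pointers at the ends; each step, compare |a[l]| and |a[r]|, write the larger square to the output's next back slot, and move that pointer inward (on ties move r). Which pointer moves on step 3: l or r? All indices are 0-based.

r

l=0 r=6: |-8|<=|16| out[6]=256, r--
l=0 r=5: |-8|<=|13| out[5]=169, r--
l=0 r=4: |-8|<=|8| out[4]=64, r--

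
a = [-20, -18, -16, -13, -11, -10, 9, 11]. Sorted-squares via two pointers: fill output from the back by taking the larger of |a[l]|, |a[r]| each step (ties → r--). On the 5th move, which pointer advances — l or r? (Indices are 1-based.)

r

[1,8] |-20|>|11| out[8]=400 → l++
[2,8] |-18|>|11| out[7]=324 → l++
[3,8] |-16|>|11| out[6]=256 → l++
[4,8] |-13|>|11| out[5]=169 → l++
[5,8] |-11|<=|11| out[4]=121 → r--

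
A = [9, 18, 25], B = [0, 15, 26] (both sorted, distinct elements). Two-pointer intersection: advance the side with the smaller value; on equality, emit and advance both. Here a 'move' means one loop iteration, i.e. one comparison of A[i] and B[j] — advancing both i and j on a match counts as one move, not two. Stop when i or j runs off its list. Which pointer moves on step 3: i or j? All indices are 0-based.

j

[i=0,j=0] 9>0 → j++
[i=0,j=1] 9<15 → i++
[i=1,j=1] 18>15 → j++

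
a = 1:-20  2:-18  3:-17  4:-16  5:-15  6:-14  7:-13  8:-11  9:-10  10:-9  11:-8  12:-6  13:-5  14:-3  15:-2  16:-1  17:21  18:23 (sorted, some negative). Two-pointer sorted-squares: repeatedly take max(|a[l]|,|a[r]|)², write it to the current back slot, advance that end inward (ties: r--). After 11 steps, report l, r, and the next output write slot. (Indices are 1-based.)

l=1 r=18: |-20|<=|23| out[18]=529, r--
l=1 r=17: |-20|<=|21| out[17]=441, r--
l=1 r=16: |-20|>|-1| out[16]=400, l++
l=2 r=16: |-18|>|-1| out[15]=324, l++
l=3 r=16: |-17|>|-1| out[14]=289, l++
l=4 r=16: |-16|>|-1| out[13]=256, l++
l=5 r=16: |-15|>|-1| out[12]=225, l++
l=6 r=16: |-14|>|-1| out[11]=196, l++
l=7 r=16: |-13|>|-1| out[10]=169, l++
l=8 r=16: |-11|>|-1| out[9]=121, l++
l=9 r=16: |-10|>|-1| out[8]=100, l++

l=10, r=16, next write slot=7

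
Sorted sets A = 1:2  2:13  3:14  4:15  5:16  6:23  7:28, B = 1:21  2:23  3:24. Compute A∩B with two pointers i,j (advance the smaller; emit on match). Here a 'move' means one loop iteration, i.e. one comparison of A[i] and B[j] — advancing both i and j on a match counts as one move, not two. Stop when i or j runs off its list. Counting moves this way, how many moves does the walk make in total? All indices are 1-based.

8 moves

[i=1,j=1] 2<21 → i++
[i=2,j=1] 13<21 → i++
[i=3,j=1] 14<21 → i++
[i=4,j=1] 15<21 → i++
[i=5,j=1] 16<21 → i++
[i=6,j=1] 23>21 → j++
[i=6,j=2] 23==23 emit → i++,j++
[i=7,j=3] 28>24 → j++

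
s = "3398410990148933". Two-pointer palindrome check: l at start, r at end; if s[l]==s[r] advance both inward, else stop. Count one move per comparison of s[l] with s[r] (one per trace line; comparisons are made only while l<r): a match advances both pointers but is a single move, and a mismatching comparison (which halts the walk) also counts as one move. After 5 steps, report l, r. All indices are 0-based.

l=5, r=10

l=0 r=15: '3'=='3', l++,r--
l=1 r=14: '3'=='3', l++,r--
l=2 r=13: '9'=='9', l++,r--
l=3 r=12: '8'=='8', l++,r--
l=4 r=11: '4'=='4', l++,r--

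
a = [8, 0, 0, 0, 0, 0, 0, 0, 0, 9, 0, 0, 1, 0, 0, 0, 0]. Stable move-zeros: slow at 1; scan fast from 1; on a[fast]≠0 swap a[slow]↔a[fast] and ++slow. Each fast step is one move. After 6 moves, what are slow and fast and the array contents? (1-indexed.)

slow=1 fast=1: a[fast]=8≠0 swap→a[1]=8, slow++,fast++
slow=2 fast=2: a[fast]=0, fast++
slow=2 fast=3: a[fast]=0, fast++
slow=2 fast=4: a[fast]=0, fast++
slow=2 fast=5: a[fast]=0, fast++
slow=2 fast=6: a[fast]=0, fast++

slow=2, fast=7, a=[8, 0, 0, 0, 0, 0, 0, 0, 0, 9, 0, 0, 1, 0, 0, 0, 0]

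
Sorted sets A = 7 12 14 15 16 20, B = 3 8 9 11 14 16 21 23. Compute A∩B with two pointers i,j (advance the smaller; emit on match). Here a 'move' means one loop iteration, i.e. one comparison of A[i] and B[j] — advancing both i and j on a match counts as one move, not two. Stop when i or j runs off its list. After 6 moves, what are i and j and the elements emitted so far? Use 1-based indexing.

i=3, j=5, emitted=[]

i=1 j=1: 7>3, j++
i=1 j=2: 7<8, i++
i=2 j=2: 12>8, j++
i=2 j=3: 12>9, j++
i=2 j=4: 12>11, j++
i=2 j=5: 12<14, i++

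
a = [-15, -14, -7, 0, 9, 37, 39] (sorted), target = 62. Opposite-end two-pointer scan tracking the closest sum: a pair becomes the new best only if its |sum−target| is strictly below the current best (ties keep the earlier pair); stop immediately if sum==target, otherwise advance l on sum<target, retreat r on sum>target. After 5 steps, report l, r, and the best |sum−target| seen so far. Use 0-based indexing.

l=5, r=6, best |Δ|=14

[0,6] -15+39=24 d=38 * → l++
[1,6] -14+39=25 d=37 * → l++
[2,6] -7+39=32 d=30 * → l++
[3,6] 0+39=39 d=23 * → l++
[4,6] 9+39=48 d=14 * → l++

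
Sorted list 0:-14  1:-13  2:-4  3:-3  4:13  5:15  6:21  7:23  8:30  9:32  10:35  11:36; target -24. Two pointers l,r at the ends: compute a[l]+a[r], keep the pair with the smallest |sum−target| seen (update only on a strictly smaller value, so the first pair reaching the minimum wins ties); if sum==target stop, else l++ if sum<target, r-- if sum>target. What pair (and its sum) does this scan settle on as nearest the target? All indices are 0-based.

pair (-14, -13) with sum -27 (|Δ|=3)

l=0 r=11: -14+36=22 d=46 *, r--
l=0 r=10: -14+35=21 d=45 *, r--
l=0 r=9: -14+32=18 d=42 *, r--
l=0 r=8: -14+30=16 d=40 *, r--
l=0 r=7: -14+23=9 d=33 *, r--
l=0 r=6: -14+21=7 d=31 *, r--
l=0 r=5: -14+15=1 d=25 *, r--
l=0 r=4: -14+13=-1 d=23 *, r--
l=0 r=3: -14+-3=-17 d=7 *, r--
l=0 r=2: -14+-4=-18 d=6 *, r--
l=0 r=1: -14+-13=-27 d=3 *, l++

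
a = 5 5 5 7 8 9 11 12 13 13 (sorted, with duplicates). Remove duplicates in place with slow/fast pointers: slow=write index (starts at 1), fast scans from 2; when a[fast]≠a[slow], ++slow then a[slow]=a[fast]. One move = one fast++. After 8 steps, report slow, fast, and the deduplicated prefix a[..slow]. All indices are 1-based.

slow=7, fast=10, prefix=[5, 7, 8, 9, 11, 12, 13]

slow=1 fast=2: a[fast]=5=a[slow] dup, fast++
slow=1 fast=3: a[fast]=5=a[slow] dup, fast++
slow=1 fast=4: a[fast]=7≠a[slow]=5 write a[2]=7, slow++,fast++
slow=2 fast=5: a[fast]=8≠a[slow]=7 write a[3]=8, slow++,fast++
slow=3 fast=6: a[fast]=9≠a[slow]=8 write a[4]=9, slow++,fast++
slow=4 fast=7: a[fast]=11≠a[slow]=9 write a[5]=11, slow++,fast++
slow=5 fast=8: a[fast]=12≠a[slow]=11 write a[6]=12, slow++,fast++
slow=6 fast=9: a[fast]=13≠a[slow]=12 write a[7]=13, slow++,fast++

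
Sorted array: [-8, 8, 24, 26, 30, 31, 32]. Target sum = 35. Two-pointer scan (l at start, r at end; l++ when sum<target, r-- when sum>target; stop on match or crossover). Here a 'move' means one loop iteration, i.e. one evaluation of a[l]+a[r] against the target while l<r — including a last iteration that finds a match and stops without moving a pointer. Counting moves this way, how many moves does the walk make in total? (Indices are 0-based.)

l=0 r=6: -8+32=24 <35, l++
l=1 r=6: 8+32=40 >35, r--
l=1 r=5: 8+31=39 >35, r--
l=1 r=4: 8+30=38 >35, r--
l=1 r=3: 8+26=34 <35, l++
l=2 r=3: 24+26=50 >35, r--

6 moves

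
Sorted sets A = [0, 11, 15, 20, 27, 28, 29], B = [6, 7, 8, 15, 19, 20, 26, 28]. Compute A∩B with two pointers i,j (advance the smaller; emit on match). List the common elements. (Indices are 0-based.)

[i=0,j=0] 0<6 → i++
[i=1,j=0] 11>6 → j++
[i=1,j=1] 11>7 → j++
[i=1,j=2] 11>8 → j++
[i=1,j=3] 11<15 → i++
[i=2,j=3] 15==15 emit → i++,j++
[i=3,j=4] 20>19 → j++
[i=3,j=5] 20==20 emit → i++,j++
[i=4,j=6] 27>26 → j++
[i=4,j=7] 27<28 → i++
[i=5,j=7] 28==28 emit → i++,j++

intersection = [15, 20, 28]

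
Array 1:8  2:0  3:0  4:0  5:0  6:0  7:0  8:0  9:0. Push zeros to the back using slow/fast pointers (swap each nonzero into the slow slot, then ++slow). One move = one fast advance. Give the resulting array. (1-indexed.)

(s=1,f=1) a[fast]=8≠0 swap→a[1]=8 → slow++,fast++
(s=2,f=2) a[fast]=0 → fast++
(s=2,f=3) a[fast]=0 → fast++
(s=2,f=4) a[fast]=0 → fast++
(s=2,f=5) a[fast]=0 → fast++
(s=2,f=6) a[fast]=0 → fast++
(s=2,f=7) a[fast]=0 → fast++
(s=2,f=8) a[fast]=0 → fast++
(s=2,f=9) a[fast]=0 → fast++

[8, 0, 0, 0, 0, 0, 0, 0, 0]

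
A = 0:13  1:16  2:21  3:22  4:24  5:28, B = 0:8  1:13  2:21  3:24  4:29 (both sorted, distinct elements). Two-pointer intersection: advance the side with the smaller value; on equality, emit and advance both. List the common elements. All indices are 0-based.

[i=0,j=0] 13>8 → j++
[i=0,j=1] 13==13 emit → i++,j++
[i=1,j=2] 16<21 → i++
[i=2,j=2] 21==21 emit → i++,j++
[i=3,j=3] 22<24 → i++
[i=4,j=3] 24==24 emit → i++,j++
[i=5,j=4] 28<29 → i++

intersection = [13, 21, 24]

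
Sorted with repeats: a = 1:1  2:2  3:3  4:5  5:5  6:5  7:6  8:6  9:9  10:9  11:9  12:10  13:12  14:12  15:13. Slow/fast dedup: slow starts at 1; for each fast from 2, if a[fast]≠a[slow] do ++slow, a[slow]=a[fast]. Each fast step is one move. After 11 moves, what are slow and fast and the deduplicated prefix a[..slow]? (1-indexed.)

slow=7, fast=13, prefix=[1, 2, 3, 5, 6, 9, 10]

slow=1 fast=2: a[fast]=2≠a[slow]=1 write a[2]=2, slow++,fast++
slow=2 fast=3: a[fast]=3≠a[slow]=2 write a[3]=3, slow++,fast++
slow=3 fast=4: a[fast]=5≠a[slow]=3 write a[4]=5, slow++,fast++
slow=4 fast=5: a[fast]=5=a[slow] dup, fast++
slow=4 fast=6: a[fast]=5=a[slow] dup, fast++
slow=4 fast=7: a[fast]=6≠a[slow]=5 write a[5]=6, slow++,fast++
slow=5 fast=8: a[fast]=6=a[slow] dup, fast++
slow=5 fast=9: a[fast]=9≠a[slow]=6 write a[6]=9, slow++,fast++
slow=6 fast=10: a[fast]=9=a[slow] dup, fast++
slow=6 fast=11: a[fast]=9=a[slow] dup, fast++
slow=6 fast=12: a[fast]=10≠a[slow]=9 write a[7]=10, slow++,fast++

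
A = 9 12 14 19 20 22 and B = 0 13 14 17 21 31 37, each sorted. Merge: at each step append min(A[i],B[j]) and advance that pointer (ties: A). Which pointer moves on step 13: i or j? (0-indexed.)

[i=0,j=0] A[i]=9>B[j]=0 take 0 → j++
[i=0,j=1] A[i]=9<=B[j]=13 take 9 → i++
[i=1,j=1] A[i]=12<=B[j]=13 take 12 → i++
[i=2,j=1] A[i]=14>B[j]=13 take 13 → j++
[i=2,j=2] A[i]=14<=B[j]=14 take 14 → i++
[i=3,j=2] A[i]=19>B[j]=14 take 14 → j++
[i=3,j=3] A[i]=19>B[j]=17 take 17 → j++
[i=3,j=4] A[i]=19<=B[j]=21 take 19 → i++
[i=4,j=4] A[i]=20<=B[j]=21 take 20 → i++
[i=5,j=4] A[i]=22>B[j]=21 take 21 → j++
[i=5,j=5] A[i]=22<=B[j]=31 take 22 → i++
[i=6,j=5] A done, take B[j]=31 → j++
[i=6,j=6] A done, take B[j]=37 → j++

j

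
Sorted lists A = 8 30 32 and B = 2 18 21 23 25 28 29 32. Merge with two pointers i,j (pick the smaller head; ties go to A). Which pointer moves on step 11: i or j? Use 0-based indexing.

[i=0,j=0] A[i]=8>B[j]=2 take 2 → j++
[i=0,j=1] A[i]=8<=B[j]=18 take 8 → i++
[i=1,j=1] A[i]=30>B[j]=18 take 18 → j++
[i=1,j=2] A[i]=30>B[j]=21 take 21 → j++
[i=1,j=3] A[i]=30>B[j]=23 take 23 → j++
[i=1,j=4] A[i]=30>B[j]=25 take 25 → j++
[i=1,j=5] A[i]=30>B[j]=28 take 28 → j++
[i=1,j=6] A[i]=30>B[j]=29 take 29 → j++
[i=1,j=7] A[i]=30<=B[j]=32 take 30 → i++
[i=2,j=7] A[i]=32<=B[j]=32 take 32 → i++
[i=3,j=7] A done, take B[j]=32 → j++

j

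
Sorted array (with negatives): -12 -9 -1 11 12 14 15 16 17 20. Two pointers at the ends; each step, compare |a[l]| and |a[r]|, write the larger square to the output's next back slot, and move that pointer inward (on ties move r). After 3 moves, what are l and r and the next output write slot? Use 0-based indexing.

l=0 r=9: |-12|<=|20| out[9]=400, r--
l=0 r=8: |-12|<=|17| out[8]=289, r--
l=0 r=7: |-12|<=|16| out[7]=256, r--

l=0, r=6, next write slot=6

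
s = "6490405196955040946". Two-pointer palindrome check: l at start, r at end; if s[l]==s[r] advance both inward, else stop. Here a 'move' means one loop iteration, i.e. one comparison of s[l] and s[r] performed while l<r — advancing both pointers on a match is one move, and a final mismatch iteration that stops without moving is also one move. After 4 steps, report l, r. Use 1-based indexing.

l=5, r=15

[1,19] '6'=='6' → l++,r--
[2,18] '4'=='4' → l++,r--
[3,17] '9'=='9' → l++,r--
[4,16] '0'=='0' → l++,r--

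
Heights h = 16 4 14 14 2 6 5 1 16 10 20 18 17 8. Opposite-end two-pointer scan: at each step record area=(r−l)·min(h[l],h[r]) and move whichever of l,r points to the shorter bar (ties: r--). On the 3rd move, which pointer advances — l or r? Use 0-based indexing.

l=0 r=13: min(16,8)*13=104 best=104 *, r--
l=0 r=12: min(16,17)*12=192 best=192 *, l++
l=1 r=12: min(4,17)*11=44 best=192, l++

l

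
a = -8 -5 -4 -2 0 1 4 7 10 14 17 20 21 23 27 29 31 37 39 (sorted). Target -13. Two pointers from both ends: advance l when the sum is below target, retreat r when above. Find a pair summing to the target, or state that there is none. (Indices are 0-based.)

l=0 r=18: -8+39=31 >-13, r--
l=0 r=17: -8+37=29 >-13, r--
l=0 r=16: -8+31=23 >-13, r--
l=0 r=15: -8+29=21 >-13, r--
l=0 r=14: -8+27=19 >-13, r--
l=0 r=13: -8+23=15 >-13, r--
l=0 r=12: -8+21=13 >-13, r--
l=0 r=11: -8+20=12 >-13, r--
l=0 r=10: -8+17=9 >-13, r--
l=0 r=9: -8+14=6 >-13, r--
l=0 r=8: -8+10=2 >-13, r--
l=0 r=7: -8+7=-1 >-13, r--
l=0 r=6: -8+4=-4 >-13, r--
l=0 r=5: -8+1=-7 >-13, r--
l=0 r=4: -8+0=-8 >-13, r--
l=0 r=3: -8+-2=-10 >-13, r--
l=0 r=2: -8+-4=-12 >-13, r--
l=0 r=1: -8+-5=-13, found

(-8, -5)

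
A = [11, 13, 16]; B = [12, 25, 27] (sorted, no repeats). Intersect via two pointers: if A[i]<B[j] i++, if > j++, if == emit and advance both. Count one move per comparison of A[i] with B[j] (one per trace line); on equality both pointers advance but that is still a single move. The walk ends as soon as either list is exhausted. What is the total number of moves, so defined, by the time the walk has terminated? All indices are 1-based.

i=1 j=1: 11<12, i++
i=2 j=1: 13>12, j++
i=2 j=2: 13<25, i++
i=3 j=2: 16<25, i++

4 moves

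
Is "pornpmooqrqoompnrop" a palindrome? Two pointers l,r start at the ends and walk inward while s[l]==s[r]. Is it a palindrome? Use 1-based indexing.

l=1 r=19: 'p'=='p', l++,r--
l=2 r=18: 'o'=='o', l++,r--
l=3 r=17: 'r'=='r', l++,r--
l=4 r=16: 'n'=='n', l++,r--
l=5 r=15: 'p'=='p', l++,r--
l=6 r=14: 'm'=='m', l++,r--
l=7 r=13: 'o'=='o', l++,r--
l=8 r=12: 'o'=='o', l++,r--
l=9 r=11: 'q'=='q', l++,r--

palindrome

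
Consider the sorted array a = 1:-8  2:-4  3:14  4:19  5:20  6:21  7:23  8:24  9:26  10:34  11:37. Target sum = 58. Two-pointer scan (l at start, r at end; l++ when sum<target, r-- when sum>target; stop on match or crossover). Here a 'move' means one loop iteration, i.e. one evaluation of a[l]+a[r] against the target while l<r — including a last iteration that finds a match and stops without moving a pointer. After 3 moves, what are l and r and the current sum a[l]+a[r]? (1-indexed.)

l=4, r=11, sum=56

[1,11] -8+37=29 <58 → l++
[2,11] -4+37=33 <58 → l++
[3,11] 14+37=51 <58 → l++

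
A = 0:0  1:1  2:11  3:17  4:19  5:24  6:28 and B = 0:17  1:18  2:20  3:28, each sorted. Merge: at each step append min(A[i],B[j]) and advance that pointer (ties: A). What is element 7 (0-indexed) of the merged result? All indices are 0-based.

[i=0,j=0] A[i]=0<=B[j]=17 take 0 → i++
[i=1,j=0] A[i]=1<=B[j]=17 take 1 → i++
[i=2,j=0] A[i]=11<=B[j]=17 take 11 → i++
[i=3,j=0] A[i]=17<=B[j]=17 take 17 → i++
[i=4,j=0] A[i]=19>B[j]=17 take 17 → j++
[i=4,j=1] A[i]=19>B[j]=18 take 18 → j++
[i=4,j=2] A[i]=19<=B[j]=20 take 19 → i++
[i=5,j=2] A[i]=24>B[j]=20 take 20 → j++
[i=5,j=3] A[i]=24<=B[j]=28 take 24 → i++
[i=6,j=3] A[i]=28<=B[j]=28 take 28 → i++
[i=7,j=3] A done, take B[j]=28 → j++

merged[7] = 20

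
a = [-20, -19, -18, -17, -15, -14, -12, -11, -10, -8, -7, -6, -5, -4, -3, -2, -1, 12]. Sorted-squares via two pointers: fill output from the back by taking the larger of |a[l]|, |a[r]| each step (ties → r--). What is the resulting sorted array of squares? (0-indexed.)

l=0 r=17: |-20|>|12| out[17]=400, l++
l=1 r=17: |-19|>|12| out[16]=361, l++
l=2 r=17: |-18|>|12| out[15]=324, l++
l=3 r=17: |-17|>|12| out[14]=289, l++
l=4 r=17: |-15|>|12| out[13]=225, l++
l=5 r=17: |-14|>|12| out[12]=196, l++
l=6 r=17: |-12|<=|12| out[11]=144, r--
l=6 r=16: |-12|>|-1| out[10]=144, l++
l=7 r=16: |-11|>|-1| out[9]=121, l++
l=8 r=16: |-10|>|-1| out[8]=100, l++
l=9 r=16: |-8|>|-1| out[7]=64, l++
l=10 r=16: |-7|>|-1| out[6]=49, l++
l=11 r=16: |-6|>|-1| out[5]=36, l++
l=12 r=16: |-5|>|-1| out[4]=25, l++
l=13 r=16: |-4|>|-1| out[3]=16, l++
l=14 r=16: |-3|>|-1| out[2]=9, l++
l=15 r=16: |-2|>|-1| out[1]=4, l++
l=16 r=16: |-1|<=|-1| out[0]=1, r--

[1, 4, 9, 16, 25, 36, 49, 64, 100, 121, 144, 144, 196, 225, 289, 324, 361, 400]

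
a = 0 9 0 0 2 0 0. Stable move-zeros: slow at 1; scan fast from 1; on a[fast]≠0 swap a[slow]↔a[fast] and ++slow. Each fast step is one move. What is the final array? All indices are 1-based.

slow=1 fast=1: a[fast]=0, fast++
slow=1 fast=2: a[fast]=9≠0 swap→a[1]=9, slow++,fast++
slow=2 fast=3: a[fast]=0, fast++
slow=2 fast=4: a[fast]=0, fast++
slow=2 fast=5: a[fast]=2≠0 swap→a[2]=2, slow++,fast++
slow=3 fast=6: a[fast]=0, fast++
slow=3 fast=7: a[fast]=0, fast++

[9, 2, 0, 0, 0, 0, 0]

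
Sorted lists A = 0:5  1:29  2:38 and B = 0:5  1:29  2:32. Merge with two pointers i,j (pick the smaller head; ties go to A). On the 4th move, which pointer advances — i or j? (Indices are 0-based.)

[i=0,j=0] A[i]=5<=B[j]=5 take 5 → i++
[i=1,j=0] A[i]=29>B[j]=5 take 5 → j++
[i=1,j=1] A[i]=29<=B[j]=29 take 29 → i++
[i=2,j=1] A[i]=38>B[j]=29 take 29 → j++

j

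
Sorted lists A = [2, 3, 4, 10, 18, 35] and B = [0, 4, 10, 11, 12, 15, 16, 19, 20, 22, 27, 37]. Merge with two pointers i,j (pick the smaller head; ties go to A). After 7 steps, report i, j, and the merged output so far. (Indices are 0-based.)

i=4, j=3, merged so far=[0, 2, 3, 4, 4, 10, 10]

[i=0,j=0] A[i]=2>B[j]=0 take 0 → j++
[i=0,j=1] A[i]=2<=B[j]=4 take 2 → i++
[i=1,j=1] A[i]=3<=B[j]=4 take 3 → i++
[i=2,j=1] A[i]=4<=B[j]=4 take 4 → i++
[i=3,j=1] A[i]=10>B[j]=4 take 4 → j++
[i=3,j=2] A[i]=10<=B[j]=10 take 10 → i++
[i=4,j=2] A[i]=18>B[j]=10 take 10 → j++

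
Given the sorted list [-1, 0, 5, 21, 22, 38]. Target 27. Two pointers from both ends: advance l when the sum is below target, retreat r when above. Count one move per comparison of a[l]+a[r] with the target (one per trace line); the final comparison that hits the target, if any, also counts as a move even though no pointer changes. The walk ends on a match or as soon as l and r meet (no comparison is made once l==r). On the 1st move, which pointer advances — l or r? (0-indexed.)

[0,5] -1+38=37 >27 → r--

r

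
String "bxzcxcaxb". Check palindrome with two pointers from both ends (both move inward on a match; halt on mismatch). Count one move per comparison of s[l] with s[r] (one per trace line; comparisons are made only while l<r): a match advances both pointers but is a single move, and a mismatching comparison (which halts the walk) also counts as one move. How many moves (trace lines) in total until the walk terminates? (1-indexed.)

3 moves

l=1 r=9: 'b'=='b', l++,r--
l=2 r=8: 'x'=='x', l++,r--
l=3 r=7: 'z'!='a', stop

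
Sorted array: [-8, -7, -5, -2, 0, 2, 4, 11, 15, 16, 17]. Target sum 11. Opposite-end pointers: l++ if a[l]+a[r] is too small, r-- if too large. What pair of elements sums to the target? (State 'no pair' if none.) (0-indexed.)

[0,10] -8+17=9 <11 → l++
[1,10] -7+17=10 <11 → l++
[2,10] -5+17=12 >11 → r--
[2,9] -5+16=11 → found

(-5, 16)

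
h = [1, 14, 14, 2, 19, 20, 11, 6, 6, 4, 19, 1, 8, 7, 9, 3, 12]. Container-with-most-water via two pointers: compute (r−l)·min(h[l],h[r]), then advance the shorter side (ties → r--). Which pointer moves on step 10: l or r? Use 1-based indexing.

l

l=1 r=17: min(1,12)*16=16 best=16 *, l++
l=2 r=17: min(14,12)*15=180 best=180 *, r--
l=2 r=16: min(14,3)*14=42 best=180, r--
l=2 r=15: min(14,9)*13=117 best=180, r--
l=2 r=14: min(14,7)*12=84 best=180, r--
l=2 r=13: min(14,8)*11=88 best=180, r--
l=2 r=12: min(14,1)*10=10 best=180, r--
l=2 r=11: min(14,19)*9=126 best=180, l++
l=3 r=11: min(14,19)*8=112 best=180, l++
l=4 r=11: min(2,19)*7=14 best=180, l++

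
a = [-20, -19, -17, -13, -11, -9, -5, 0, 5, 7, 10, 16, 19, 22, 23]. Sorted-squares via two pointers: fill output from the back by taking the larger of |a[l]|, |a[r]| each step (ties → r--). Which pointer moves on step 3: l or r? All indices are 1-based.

l=1 r=15: |-20|<=|23| out[15]=529, r--
l=1 r=14: |-20|<=|22| out[14]=484, r--
l=1 r=13: |-20|>|19| out[13]=400, l++

l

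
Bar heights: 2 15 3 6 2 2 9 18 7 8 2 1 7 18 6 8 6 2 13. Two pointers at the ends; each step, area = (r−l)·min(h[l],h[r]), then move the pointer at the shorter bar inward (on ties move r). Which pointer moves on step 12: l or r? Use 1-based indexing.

l

[1,19] min(2,13)*18=36 best=36 * → l++
[2,19] min(15,13)*17=221 best=221 * → r--
[2,18] min(15,2)*16=32 best=221 → r--
[2,17] min(15,6)*15=90 best=221 → r--
[2,16] min(15,8)*14=112 best=221 → r--
[2,15] min(15,6)*13=78 best=221 → r--
[2,14] min(15,18)*12=180 best=221 → l++
[3,14] min(3,18)*11=33 best=221 → l++
[4,14] min(6,18)*10=60 best=221 → l++
[5,14] min(2,18)*9=18 best=221 → l++
[6,14] min(2,18)*8=16 best=221 → l++
[7,14] min(9,18)*7=63 best=221 → l++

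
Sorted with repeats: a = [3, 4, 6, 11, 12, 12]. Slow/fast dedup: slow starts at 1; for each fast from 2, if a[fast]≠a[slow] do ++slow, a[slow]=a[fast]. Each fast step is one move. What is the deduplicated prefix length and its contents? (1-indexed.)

length 5; prefix = [3, 4, 6, 11, 12]

slow=1 fast=2: a[fast]=4≠a[slow]=3 write a[2]=4, slow++,fast++
slow=2 fast=3: a[fast]=6≠a[slow]=4 write a[3]=6, slow++,fast++
slow=3 fast=4: a[fast]=11≠a[slow]=6 write a[4]=11, slow++,fast++
slow=4 fast=5: a[fast]=12≠a[slow]=11 write a[5]=12, slow++,fast++
slow=5 fast=6: a[fast]=12=a[slow] dup, fast++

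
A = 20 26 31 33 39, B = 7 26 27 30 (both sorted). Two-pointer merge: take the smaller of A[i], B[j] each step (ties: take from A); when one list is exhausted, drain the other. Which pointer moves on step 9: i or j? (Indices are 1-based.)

[i=1,j=1] A[i]=20>B[j]=7 take 7 → j++
[i=1,j=2] A[i]=20<=B[j]=26 take 20 → i++
[i=2,j=2] A[i]=26<=B[j]=26 take 26 → i++
[i=3,j=2] A[i]=31>B[j]=26 take 26 → j++
[i=3,j=3] A[i]=31>B[j]=27 take 27 → j++
[i=3,j=4] A[i]=31>B[j]=30 take 30 → j++
[i=3,j=5] B done, take A[i]=31 → i++
[i=4,j=5] B done, take A[i]=33 → i++
[i=5,j=5] B done, take A[i]=39 → i++

i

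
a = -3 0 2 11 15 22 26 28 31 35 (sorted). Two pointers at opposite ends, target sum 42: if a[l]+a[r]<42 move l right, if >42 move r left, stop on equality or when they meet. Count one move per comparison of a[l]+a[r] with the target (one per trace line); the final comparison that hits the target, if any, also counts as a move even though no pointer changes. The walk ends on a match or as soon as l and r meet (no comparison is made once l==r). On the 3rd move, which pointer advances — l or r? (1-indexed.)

l

[1,10] -3+35=32 <42 → l++
[2,10] 0+35=35 <42 → l++
[3,10] 2+35=37 <42 → l++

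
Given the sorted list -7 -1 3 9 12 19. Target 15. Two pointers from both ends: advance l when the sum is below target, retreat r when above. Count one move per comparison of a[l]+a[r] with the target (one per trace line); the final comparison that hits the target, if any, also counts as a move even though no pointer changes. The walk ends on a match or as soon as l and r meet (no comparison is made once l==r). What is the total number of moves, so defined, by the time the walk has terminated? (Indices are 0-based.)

[0,5] -7+19=12 <15 → l++
[1,5] -1+19=18 >15 → r--
[1,4] -1+12=11 <15 → l++
[2,4] 3+12=15 → found

4 moves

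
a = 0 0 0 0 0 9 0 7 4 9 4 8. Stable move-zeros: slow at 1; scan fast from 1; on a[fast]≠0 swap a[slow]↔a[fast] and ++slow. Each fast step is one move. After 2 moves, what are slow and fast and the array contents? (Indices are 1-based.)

slow=1, fast=3, a=[0, 0, 0, 0, 0, 9, 0, 7, 4, 9, 4, 8]

slow=1 fast=1: a[fast]=0, fast++
slow=1 fast=2: a[fast]=0, fast++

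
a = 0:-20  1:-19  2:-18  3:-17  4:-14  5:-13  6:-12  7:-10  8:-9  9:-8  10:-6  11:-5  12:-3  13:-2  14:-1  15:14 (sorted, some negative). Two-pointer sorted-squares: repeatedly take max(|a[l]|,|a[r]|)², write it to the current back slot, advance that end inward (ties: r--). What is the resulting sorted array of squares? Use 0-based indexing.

[0,15] |-20|>|14| out[15]=400 → l++
[1,15] |-19|>|14| out[14]=361 → l++
[2,15] |-18|>|14| out[13]=324 → l++
[3,15] |-17|>|14| out[12]=289 → l++
[4,15] |-14|<=|14| out[11]=196 → r--
[4,14] |-14|>|-1| out[10]=196 → l++
[5,14] |-13|>|-1| out[9]=169 → l++
[6,14] |-12|>|-1| out[8]=144 → l++
[7,14] |-10|>|-1| out[7]=100 → l++
[8,14] |-9|>|-1| out[6]=81 → l++
[9,14] |-8|>|-1| out[5]=64 → l++
[10,14] |-6|>|-1| out[4]=36 → l++
[11,14] |-5|>|-1| out[3]=25 → l++
[12,14] |-3|>|-1| out[2]=9 → l++
[13,14] |-2|>|-1| out[1]=4 → l++
[14,14] |-1|<=|-1| out[0]=1 → r--

[1, 4, 9, 25, 36, 64, 81, 100, 144, 169, 196, 196, 289, 324, 361, 400]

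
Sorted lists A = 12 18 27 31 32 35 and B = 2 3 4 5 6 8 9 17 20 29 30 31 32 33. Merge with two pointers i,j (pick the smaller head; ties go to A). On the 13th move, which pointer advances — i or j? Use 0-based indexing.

i=0 j=0: A[i]=12>B[j]=2 take 2, j++
i=0 j=1: A[i]=12>B[j]=3 take 3, j++
i=0 j=2: A[i]=12>B[j]=4 take 4, j++
i=0 j=3: A[i]=12>B[j]=5 take 5, j++
i=0 j=4: A[i]=12>B[j]=6 take 6, j++
i=0 j=5: A[i]=12>B[j]=8 take 8, j++
i=0 j=6: A[i]=12>B[j]=9 take 9, j++
i=0 j=7: A[i]=12<=B[j]=17 take 12, i++
i=1 j=7: A[i]=18>B[j]=17 take 17, j++
i=1 j=8: A[i]=18<=B[j]=20 take 18, i++
i=2 j=8: A[i]=27>B[j]=20 take 20, j++
i=2 j=9: A[i]=27<=B[j]=29 take 27, i++
i=3 j=9: A[i]=31>B[j]=29 take 29, j++

j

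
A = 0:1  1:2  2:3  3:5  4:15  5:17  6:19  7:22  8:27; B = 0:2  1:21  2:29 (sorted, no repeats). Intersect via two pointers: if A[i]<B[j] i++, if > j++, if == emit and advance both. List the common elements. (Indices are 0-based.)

intersection = [2]

i=0 j=0: 1<2, i++
i=1 j=0: 2==2 emit, i++,j++
i=2 j=1: 3<21, i++
i=3 j=1: 5<21, i++
i=4 j=1: 15<21, i++
i=5 j=1: 17<21, i++
i=6 j=1: 19<21, i++
i=7 j=1: 22>21, j++
i=7 j=2: 22<29, i++
i=8 j=2: 27<29, i++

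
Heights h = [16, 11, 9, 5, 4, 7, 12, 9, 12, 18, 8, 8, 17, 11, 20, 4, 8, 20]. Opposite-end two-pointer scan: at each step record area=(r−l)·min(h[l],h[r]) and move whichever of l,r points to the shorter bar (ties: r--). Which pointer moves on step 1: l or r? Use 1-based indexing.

l

[1,18] min(16,20)*17=272 best=272 * → l++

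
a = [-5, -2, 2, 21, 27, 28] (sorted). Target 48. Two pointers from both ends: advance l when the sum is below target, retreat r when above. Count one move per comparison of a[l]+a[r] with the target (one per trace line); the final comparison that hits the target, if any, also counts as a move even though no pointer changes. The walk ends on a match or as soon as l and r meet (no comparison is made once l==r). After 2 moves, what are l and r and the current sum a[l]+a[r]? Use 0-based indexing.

[0,5] -5+28=23 <48 → l++
[1,5] -2+28=26 <48 → l++

l=2, r=5, sum=30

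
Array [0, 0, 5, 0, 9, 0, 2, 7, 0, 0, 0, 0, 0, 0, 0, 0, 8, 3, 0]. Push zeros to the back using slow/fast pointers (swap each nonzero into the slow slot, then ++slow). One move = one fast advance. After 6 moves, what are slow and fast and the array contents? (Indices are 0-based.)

slow=2, fast=6, a=[5, 9, 0, 0, 0, 0, 2, 7, 0, 0, 0, 0, 0, 0, 0, 0, 8, 3, 0]

slow=0 fast=0: a[fast]=0, fast++
slow=0 fast=1: a[fast]=0, fast++
slow=0 fast=2: a[fast]=5≠0 swap→a[0]=5, slow++,fast++
slow=1 fast=3: a[fast]=0, fast++
slow=1 fast=4: a[fast]=9≠0 swap→a[1]=9, slow++,fast++
slow=2 fast=5: a[fast]=0, fast++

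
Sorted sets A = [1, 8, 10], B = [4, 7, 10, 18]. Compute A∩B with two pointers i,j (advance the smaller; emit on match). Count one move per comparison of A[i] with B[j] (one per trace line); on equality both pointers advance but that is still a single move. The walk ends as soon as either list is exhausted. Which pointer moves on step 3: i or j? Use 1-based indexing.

j

i=1 j=1: 1<4, i++
i=2 j=1: 8>4, j++
i=2 j=2: 8>7, j++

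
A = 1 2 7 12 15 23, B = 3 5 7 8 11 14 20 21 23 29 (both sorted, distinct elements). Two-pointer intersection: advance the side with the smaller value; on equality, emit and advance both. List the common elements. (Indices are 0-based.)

[i=0,j=0] 1<3 → i++
[i=1,j=0] 2<3 → i++
[i=2,j=0] 7>3 → j++
[i=2,j=1] 7>5 → j++
[i=2,j=2] 7==7 emit → i++,j++
[i=3,j=3] 12>8 → j++
[i=3,j=4] 12>11 → j++
[i=3,j=5] 12<14 → i++
[i=4,j=5] 15>14 → j++
[i=4,j=6] 15<20 → i++
[i=5,j=6] 23>20 → j++
[i=5,j=7] 23>21 → j++
[i=5,j=8] 23==23 emit → i++,j++

intersection = [7, 23]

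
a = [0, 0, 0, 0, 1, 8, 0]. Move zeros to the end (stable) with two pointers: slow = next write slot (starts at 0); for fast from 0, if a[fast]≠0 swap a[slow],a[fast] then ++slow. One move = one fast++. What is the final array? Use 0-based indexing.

slow=0 fast=0: a[fast]=0, fast++
slow=0 fast=1: a[fast]=0, fast++
slow=0 fast=2: a[fast]=0, fast++
slow=0 fast=3: a[fast]=0, fast++
slow=0 fast=4: a[fast]=1≠0 swap→a[0]=1, slow++,fast++
slow=1 fast=5: a[fast]=8≠0 swap→a[1]=8, slow++,fast++
slow=2 fast=6: a[fast]=0, fast++

[1, 8, 0, 0, 0, 0, 0]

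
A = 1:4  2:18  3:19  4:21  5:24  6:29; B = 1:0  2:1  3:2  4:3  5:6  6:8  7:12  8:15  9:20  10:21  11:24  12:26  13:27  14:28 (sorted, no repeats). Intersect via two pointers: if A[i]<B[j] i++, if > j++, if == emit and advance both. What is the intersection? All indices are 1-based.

i=1 j=1: 4>0, j++
i=1 j=2: 4>1, j++
i=1 j=3: 4>2, j++
i=1 j=4: 4>3, j++
i=1 j=5: 4<6, i++
i=2 j=5: 18>6, j++
i=2 j=6: 18>8, j++
i=2 j=7: 18>12, j++
i=2 j=8: 18>15, j++
i=2 j=9: 18<20, i++
i=3 j=9: 19<20, i++
i=4 j=9: 21>20, j++
i=4 j=10: 21==21 emit, i++,j++
i=5 j=11: 24==24 emit, i++,j++
i=6 j=12: 29>26, j++
i=6 j=13: 29>27, j++
i=6 j=14: 29>28, j++

intersection = [21, 24]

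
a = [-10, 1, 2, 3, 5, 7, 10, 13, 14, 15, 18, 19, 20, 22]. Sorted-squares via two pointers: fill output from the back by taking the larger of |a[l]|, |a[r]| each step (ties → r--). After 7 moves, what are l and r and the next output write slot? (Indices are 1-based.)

l=1, r=7, next write slot=7

l=1 r=14: |-10|<=|22| out[14]=484, r--
l=1 r=13: |-10|<=|20| out[13]=400, r--
l=1 r=12: |-10|<=|19| out[12]=361, r--
l=1 r=11: |-10|<=|18| out[11]=324, r--
l=1 r=10: |-10|<=|15| out[10]=225, r--
l=1 r=9: |-10|<=|14| out[9]=196, r--
l=1 r=8: |-10|<=|13| out[8]=169, r--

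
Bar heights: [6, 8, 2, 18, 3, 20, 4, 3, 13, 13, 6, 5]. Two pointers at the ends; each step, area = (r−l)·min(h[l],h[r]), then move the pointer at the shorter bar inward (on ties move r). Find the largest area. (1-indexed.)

max area = 78

[1,12] min(6,5)*11=55 best=55 * → r--
[1,11] min(6,6)*10=60 best=60 * → r--
[1,10] min(6,13)*9=54 best=60 → l++
[2,10] min(8,13)*8=64 best=64 * → l++
[3,10] min(2,13)*7=14 best=64 → l++
[4,10] min(18,13)*6=78 best=78 * → r--
[4,9] min(18,13)*5=65 best=78 → r--
[4,8] min(18,3)*4=12 best=78 → r--
[4,7] min(18,4)*3=12 best=78 → r--
[4,6] min(18,20)*2=36 best=78 → l++
[5,6] min(3,20)*1=3 best=78 → l++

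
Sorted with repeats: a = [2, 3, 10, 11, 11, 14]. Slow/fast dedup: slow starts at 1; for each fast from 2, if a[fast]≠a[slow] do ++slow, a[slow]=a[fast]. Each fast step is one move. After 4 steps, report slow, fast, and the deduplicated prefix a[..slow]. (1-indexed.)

slow=1 fast=2: a[fast]=3≠a[slow]=2 write a[2]=3, slow++,fast++
slow=2 fast=3: a[fast]=10≠a[slow]=3 write a[3]=10, slow++,fast++
slow=3 fast=4: a[fast]=11≠a[slow]=10 write a[4]=11, slow++,fast++
slow=4 fast=5: a[fast]=11=a[slow] dup, fast++

slow=4, fast=6, prefix=[2, 3, 10, 11]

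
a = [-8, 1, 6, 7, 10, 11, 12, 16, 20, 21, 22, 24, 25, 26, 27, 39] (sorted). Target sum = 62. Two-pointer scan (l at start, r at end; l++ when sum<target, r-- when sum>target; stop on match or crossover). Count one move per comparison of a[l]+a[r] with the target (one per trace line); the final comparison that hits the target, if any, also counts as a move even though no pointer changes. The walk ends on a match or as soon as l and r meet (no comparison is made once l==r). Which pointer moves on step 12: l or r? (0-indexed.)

[0,15] -8+39=31 <62 → l++
[1,15] 1+39=40 <62 → l++
[2,15] 6+39=45 <62 → l++
[3,15] 7+39=46 <62 → l++
[4,15] 10+39=49 <62 → l++
[5,15] 11+39=50 <62 → l++
[6,15] 12+39=51 <62 → l++
[7,15] 16+39=55 <62 → l++
[8,15] 20+39=59 <62 → l++
[9,15] 21+39=60 <62 → l++
[10,15] 22+39=61 <62 → l++
[11,15] 24+39=63 >62 → r--

r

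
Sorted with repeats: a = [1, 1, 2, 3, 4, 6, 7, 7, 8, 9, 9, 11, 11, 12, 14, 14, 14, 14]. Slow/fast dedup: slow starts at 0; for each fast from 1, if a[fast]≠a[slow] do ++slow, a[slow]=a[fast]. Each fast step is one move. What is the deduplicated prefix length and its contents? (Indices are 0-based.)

length 11; prefix = [1, 2, 3, 4, 6, 7, 8, 9, 11, 12, 14]

(s=0,f=1) a[fast]=1=a[slow] dup → fast++
(s=0,f=2) a[fast]=2≠a[slow]=1 write a[1]=2 → slow++,fast++
(s=1,f=3) a[fast]=3≠a[slow]=2 write a[2]=3 → slow++,fast++
(s=2,f=4) a[fast]=4≠a[slow]=3 write a[3]=4 → slow++,fast++
(s=3,f=5) a[fast]=6≠a[slow]=4 write a[4]=6 → slow++,fast++
(s=4,f=6) a[fast]=7≠a[slow]=6 write a[5]=7 → slow++,fast++
(s=5,f=7) a[fast]=7=a[slow] dup → fast++
(s=5,f=8) a[fast]=8≠a[slow]=7 write a[6]=8 → slow++,fast++
(s=6,f=9) a[fast]=9≠a[slow]=8 write a[7]=9 → slow++,fast++
(s=7,f=10) a[fast]=9=a[slow] dup → fast++
(s=7,f=11) a[fast]=11≠a[slow]=9 write a[8]=11 → slow++,fast++
(s=8,f=12) a[fast]=11=a[slow] dup → fast++
(s=8,f=13) a[fast]=12≠a[slow]=11 write a[9]=12 → slow++,fast++
(s=9,f=14) a[fast]=14≠a[slow]=12 write a[10]=14 → slow++,fast++
(s=10,f=15) a[fast]=14=a[slow] dup → fast++
(s=10,f=16) a[fast]=14=a[slow] dup → fast++
(s=10,f=17) a[fast]=14=a[slow] dup → fast++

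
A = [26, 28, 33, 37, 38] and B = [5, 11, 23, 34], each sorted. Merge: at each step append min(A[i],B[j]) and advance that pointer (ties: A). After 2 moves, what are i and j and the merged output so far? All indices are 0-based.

i=0, j=2, merged so far=[5, 11]

[i=0,j=0] A[i]=26>B[j]=5 take 5 → j++
[i=0,j=1] A[i]=26>B[j]=11 take 11 → j++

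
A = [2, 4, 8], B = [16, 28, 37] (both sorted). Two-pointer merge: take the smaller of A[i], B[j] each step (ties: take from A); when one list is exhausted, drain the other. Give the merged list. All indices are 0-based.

i=0 j=0: A[i]=2<=B[j]=16 take 2, i++
i=1 j=0: A[i]=4<=B[j]=16 take 4, i++
i=2 j=0: A[i]=8<=B[j]=16 take 8, i++
i=3 j=0: A done, take B[j]=16, j++
i=3 j=1: A done, take B[j]=28, j++
i=3 j=2: A done, take B[j]=37, j++

[2, 4, 8, 16, 28, 37]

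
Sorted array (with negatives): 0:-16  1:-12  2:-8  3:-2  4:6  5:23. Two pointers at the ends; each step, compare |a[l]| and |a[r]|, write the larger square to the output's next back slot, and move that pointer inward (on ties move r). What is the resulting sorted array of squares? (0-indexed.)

[4, 36, 64, 144, 256, 529]

l=0 r=5: |-16|<=|23| out[5]=529, r--
l=0 r=4: |-16|>|6| out[4]=256, l++
l=1 r=4: |-12|>|6| out[3]=144, l++
l=2 r=4: |-8|>|6| out[2]=64, l++
l=3 r=4: |-2|<=|6| out[1]=36, r--
l=3 r=3: |-2|<=|-2| out[0]=4, r--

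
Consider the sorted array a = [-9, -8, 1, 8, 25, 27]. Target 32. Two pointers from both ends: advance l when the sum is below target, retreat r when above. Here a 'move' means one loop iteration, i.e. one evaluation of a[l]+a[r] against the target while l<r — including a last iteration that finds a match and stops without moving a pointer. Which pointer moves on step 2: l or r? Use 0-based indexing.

l=0 r=5: -9+27=18 <32, l++
l=1 r=5: -8+27=19 <32, l++

l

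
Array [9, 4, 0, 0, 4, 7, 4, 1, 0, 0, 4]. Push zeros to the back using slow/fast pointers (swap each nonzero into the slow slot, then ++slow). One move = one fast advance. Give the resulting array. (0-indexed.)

(s=0,f=0) a[fast]=9≠0 swap→a[0]=9 → slow++,fast++
(s=1,f=1) a[fast]=4≠0 swap→a[1]=4 → slow++,fast++
(s=2,f=2) a[fast]=0 → fast++
(s=2,f=3) a[fast]=0 → fast++
(s=2,f=4) a[fast]=4≠0 swap→a[2]=4 → slow++,fast++
(s=3,f=5) a[fast]=7≠0 swap→a[3]=7 → slow++,fast++
(s=4,f=6) a[fast]=4≠0 swap→a[4]=4 → slow++,fast++
(s=5,f=7) a[fast]=1≠0 swap→a[5]=1 → slow++,fast++
(s=6,f=8) a[fast]=0 → fast++
(s=6,f=9) a[fast]=0 → fast++
(s=6,f=10) a[fast]=4≠0 swap→a[6]=4 → slow++,fast++

[9, 4, 4, 7, 4, 1, 4, 0, 0, 0, 0]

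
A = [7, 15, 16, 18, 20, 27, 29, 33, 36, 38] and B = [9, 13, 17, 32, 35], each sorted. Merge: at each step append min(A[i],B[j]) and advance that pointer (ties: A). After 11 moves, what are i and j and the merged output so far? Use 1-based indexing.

i=8, j=5, merged so far=[7, 9, 13, 15, 16, 17, 18, 20, 27, 29, 32]

i=1 j=1: A[i]=7<=B[j]=9 take 7, i++
i=2 j=1: A[i]=15>B[j]=9 take 9, j++
i=2 j=2: A[i]=15>B[j]=13 take 13, j++
i=2 j=3: A[i]=15<=B[j]=17 take 15, i++
i=3 j=3: A[i]=16<=B[j]=17 take 16, i++
i=4 j=3: A[i]=18>B[j]=17 take 17, j++
i=4 j=4: A[i]=18<=B[j]=32 take 18, i++
i=5 j=4: A[i]=20<=B[j]=32 take 20, i++
i=6 j=4: A[i]=27<=B[j]=32 take 27, i++
i=7 j=4: A[i]=29<=B[j]=32 take 29, i++
i=8 j=4: A[i]=33>B[j]=32 take 32, j++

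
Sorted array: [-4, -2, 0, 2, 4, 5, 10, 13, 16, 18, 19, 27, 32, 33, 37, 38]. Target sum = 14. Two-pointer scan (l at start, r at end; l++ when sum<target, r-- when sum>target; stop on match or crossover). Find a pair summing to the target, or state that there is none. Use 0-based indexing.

(-4, 18)

l=0 r=15: -4+38=34 >14, r--
l=0 r=14: -4+37=33 >14, r--
l=0 r=13: -4+33=29 >14, r--
l=0 r=12: -4+32=28 >14, r--
l=0 r=11: -4+27=23 >14, r--
l=0 r=10: -4+19=15 >14, r--
l=0 r=9: -4+18=14, found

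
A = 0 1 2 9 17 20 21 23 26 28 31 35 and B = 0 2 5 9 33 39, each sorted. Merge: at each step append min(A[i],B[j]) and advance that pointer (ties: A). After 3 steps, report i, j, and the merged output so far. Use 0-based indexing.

[i=0,j=0] A[i]=0<=B[j]=0 take 0 → i++
[i=1,j=0] A[i]=1>B[j]=0 take 0 → j++
[i=1,j=1] A[i]=1<=B[j]=2 take 1 → i++

i=2, j=1, merged so far=[0, 0, 1]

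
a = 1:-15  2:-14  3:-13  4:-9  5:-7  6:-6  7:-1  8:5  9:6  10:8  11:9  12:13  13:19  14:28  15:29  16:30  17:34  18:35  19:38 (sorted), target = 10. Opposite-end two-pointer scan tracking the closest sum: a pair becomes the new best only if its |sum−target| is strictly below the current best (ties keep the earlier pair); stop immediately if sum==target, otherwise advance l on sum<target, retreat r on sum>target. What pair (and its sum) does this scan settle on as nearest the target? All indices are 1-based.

[1,19] -15+38=23 d=13 * → r--
[1,18] -15+35=20 d=10 * → r--
[1,17] -15+34=19 d=9 * → r--
[1,16] -15+30=15 d=5 * → r--
[1,15] -15+29=14 d=4 * → r--
[1,14] -15+28=13 d=3 * → r--
[1,13] -15+19=4 d=6 → l++
[2,13] -14+19=5 d=5 → l++
[3,13] -13+19=6 d=4 → l++
[4,13] -9+19=10 d=0 * → stop

pair (-9, 19) with sum 10 (|Δ|=0)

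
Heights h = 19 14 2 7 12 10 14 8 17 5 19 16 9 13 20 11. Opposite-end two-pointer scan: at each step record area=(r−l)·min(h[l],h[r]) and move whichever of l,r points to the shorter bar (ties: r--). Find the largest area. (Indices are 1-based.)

max area = 266

l=1 r=16: min(19,11)*15=165 best=165 *, r--
l=1 r=15: min(19,20)*14=266 best=266 *, l++
l=2 r=15: min(14,20)*13=182 best=266, l++
l=3 r=15: min(2,20)*12=24 best=266, l++
l=4 r=15: min(7,20)*11=77 best=266, l++
l=5 r=15: min(12,20)*10=120 best=266, l++
l=6 r=15: min(10,20)*9=90 best=266, l++
l=7 r=15: min(14,20)*8=112 best=266, l++
l=8 r=15: min(8,20)*7=56 best=266, l++
l=9 r=15: min(17,20)*6=102 best=266, l++
l=10 r=15: min(5,20)*5=25 best=266, l++
l=11 r=15: min(19,20)*4=76 best=266, l++
l=12 r=15: min(16,20)*3=48 best=266, l++
l=13 r=15: min(9,20)*2=18 best=266, l++
l=14 r=15: min(13,20)*1=13 best=266, l++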